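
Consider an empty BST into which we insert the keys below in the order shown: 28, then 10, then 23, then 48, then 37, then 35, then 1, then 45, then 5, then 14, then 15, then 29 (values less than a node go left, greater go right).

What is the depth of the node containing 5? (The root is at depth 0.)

3

28: root
10: left child of 28 (depth 1)
23: right child of 10 (depth 2)
48: right child of 28 (depth 1)
37: left child of 48 (depth 2)
35: left child of 37 (depth 3)
1: left child of 10 (depth 2)
45: right child of 37 (depth 3)
5: right child of 1 (depth 3)
14: left child of 23 (depth 3)
15: right child of 14 (depth 4)
29: left child of 35 (depth 4)

Path to 5: 28 → 10 → 1 → 5, which is 3 edges.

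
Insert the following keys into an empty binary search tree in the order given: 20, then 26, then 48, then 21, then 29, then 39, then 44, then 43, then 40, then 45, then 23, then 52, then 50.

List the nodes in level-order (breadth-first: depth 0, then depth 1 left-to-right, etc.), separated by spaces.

Resulting structure (node: left, right):
  20: L=–, R=26
  26: L=21, R=48
  48: L=29, R=52
  21: L=–, R=23
  29: L=–, R=39
  39: L=–, R=44
  44: L=43, R=45
  43: L=40, R=–
  40: L=–, R=–
  45: L=–, R=–
  23: L=–, R=–
  52: L=50, R=–
  50: L=–, R=–

20 26 21 48 23 29 52 39 50 44 43 45 40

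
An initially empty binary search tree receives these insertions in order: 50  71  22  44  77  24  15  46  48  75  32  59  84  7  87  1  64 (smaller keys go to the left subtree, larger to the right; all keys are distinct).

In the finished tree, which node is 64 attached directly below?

50: root
71: right child of 50 (depth 1)
22: left child of 50 (depth 1)
44: right child of 22 (depth 2)
77: right child of 71 (depth 2)
24: left child of 44 (depth 3)
15: left child of 22 (depth 2)
46: right child of 44 (depth 3)
48: right child of 46 (depth 4)
75: left child of 77 (depth 3)
32: right child of 24 (depth 4)
59: left child of 71 (depth 2)
84: right child of 77 (depth 3)
7: left child of 15 (depth 3)
87: right child of 84 (depth 4)
1: left child of 7 (depth 4)
64: right child of 59 (depth 3)

59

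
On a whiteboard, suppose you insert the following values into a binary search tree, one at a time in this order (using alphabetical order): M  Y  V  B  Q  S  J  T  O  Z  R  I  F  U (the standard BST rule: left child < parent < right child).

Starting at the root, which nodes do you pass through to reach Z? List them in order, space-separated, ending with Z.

M Y Z

Insert M: tree is empty, so M becomes the root.
Insert Y: Y > M → go right. Place as right child of M.
Insert V: V > M → go right; V < Y → go left. Place as left child of Y.
Insert B: B < M → go left. Place as left child of M.
Insert Q: Q > M → go right; Q < Y → go left; Q < V → go left. Place as left child of V.
Insert S: S > M → go right; S < Y → go left; S < V → go left; S > Q → go right. Place as right child of Q.
Insert J: J < M → go left; J > B → go right. Place as right child of B.
Insert T: T > M → go right; T < Y → go left; T < V → go left; T > Q → go right; T > S → go right. Place as right child of S.
Insert O: O > M → go right; O < Y → go left; O < V → go left; O < Q → go left. Place as left child of Q.
Insert Z: Z > M → go right; Z > Y → go right. Place as right child of Y.
Insert R: R > M → go right; R < Y → go left; R < V → go left; R > Q → go right; R < S → go left. Place as left child of S.
Insert I: I < M → go left; I > B → go right; I < J → go left. Place as left child of J.
Insert F: F < M → go left; F > B → go right; F < J → go left; F < I → go left. Place as left child of I.
Insert U: U > M → go right; U < Y → go left; U < V → go left; U > Q → go right; U > S → go right; U > T → go right. Place as right child of T.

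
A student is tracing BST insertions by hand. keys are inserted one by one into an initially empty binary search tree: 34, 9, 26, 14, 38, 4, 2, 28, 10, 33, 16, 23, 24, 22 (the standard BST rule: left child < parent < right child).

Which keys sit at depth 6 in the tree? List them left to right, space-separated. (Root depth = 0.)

22 24

Resulting structure (node: left, right):
  34: L=9, R=38
  9: L=4, R=26
  26: L=14, R=28
  14: L=10, R=16
  38: L=–, R=–
  4: L=2, R=–
  2: L=–, R=–
  28: L=–, R=33
  10: L=–, R=–
  33: L=–, R=–
  16: L=–, R=23
  23: L=22, R=24
  24: L=–, R=–
  22: L=–, R=–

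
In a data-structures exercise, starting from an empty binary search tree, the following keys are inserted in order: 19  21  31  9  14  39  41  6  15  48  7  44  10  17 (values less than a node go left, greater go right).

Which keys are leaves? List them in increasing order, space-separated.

7 10 17 44

19: root
21: right child of 19 (depth 1)
31: right child of 21 (depth 2)
9: left child of 19 (depth 1)
14: right child of 9 (depth 2)
39: right child of 31 (depth 3)
41: right child of 39 (depth 4)
6: left child of 9 (depth 2)
15: right child of 14 (depth 3)
48: right child of 41 (depth 5)
7: right child of 6 (depth 3)
44: left child of 48 (depth 6)
10: left child of 14 (depth 3)
17: right child of 15 (depth 4)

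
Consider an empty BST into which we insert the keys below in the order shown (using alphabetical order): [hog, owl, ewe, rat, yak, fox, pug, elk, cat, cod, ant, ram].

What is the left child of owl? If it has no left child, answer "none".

none

hog: root
owl: right child of hog (depth 1)
ewe: left child of hog (depth 1)
rat: right child of owl (depth 2)
yak: right child of rat (depth 3)
fox: right child of ewe (depth 2)
pug: left child of rat (depth 3)
elk: left child of ewe (depth 2)
cat: left child of elk (depth 3)
cod: right child of cat (depth 4)
ant: left child of cat (depth 4)
ram: right child of pug (depth 4)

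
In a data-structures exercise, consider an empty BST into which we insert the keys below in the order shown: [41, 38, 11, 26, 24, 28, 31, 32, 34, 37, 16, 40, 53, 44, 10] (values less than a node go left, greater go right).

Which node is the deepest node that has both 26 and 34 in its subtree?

Insert 41: tree is empty, so 41 becomes the root.
Insert 38: 38 < 41 → go left. Place as left child of 41.
Insert 11: 11 < 41 → go left; 11 < 38 → go left. Place as left child of 38.
Insert 26: 26 < 41 → go left; 26 < 38 → go left; 26 > 11 → go right. Place as right child of 11.
Insert 24: 24 < 41 → go left; 24 < 38 → go left; 24 > 11 → go right; 24 < 26 → go left. Place as left child of 26.
Insert 28: 28 < 41 → go left; 28 < 38 → go left; 28 > 11 → go right; 28 > 26 → go right. Place as right child of 26.
Insert 31: 31 < 41 → go left; 31 < 38 → go left; 31 > 11 → go right; 31 > 26 → go right; 31 > 28 → go right. Place as right child of 28.
Insert 32: 32 < 41 → go left; 32 < 38 → go left; 32 > 11 → go right; 32 > 26 → go right; 32 > 28 → go right; 32 > 31 → go right. Place as right child of 31.
Insert 34: 34 < 41 → go left; 34 < 38 → go left; 34 > 11 → go right; 34 > 26 → go right; 34 > 28 → go right; 34 > 31 → go right; 34 > 32 → go right. Place as right child of 32.
Insert 37: 37 < 41 → go left; 37 < 38 → go left; 37 > 11 → go right; 37 > 26 → go right; 37 > 28 → go right; 37 > 31 → go right; 37 > 32 → go right; 37 > 34 → go right. Place as right child of 34.
Insert 16: 16 < 41 → go left; 16 < 38 → go left; 16 > 11 → go right; 16 < 26 → go left; 16 < 24 → go left. Place as left child of 24.
Insert 40: 40 < 41 → go left; 40 > 38 → go right. Place as right child of 38.
Insert 53: 53 > 41 → go right. Place as right child of 41.
Insert 44: 44 > 41 → go right; 44 < 53 → go left. Place as left child of 53.
Insert 10: 10 < 41 → go left; 10 < 38 → go left; 10 < 11 → go left. Place as left child of 11.

Path to 26: 41 → 38 → 11 → 26
Path to 34: 41 → 38 → 11 → 26 → 28 → 31 → 32 → 34
26 lies on both paths and is an ancestor of the other node.

26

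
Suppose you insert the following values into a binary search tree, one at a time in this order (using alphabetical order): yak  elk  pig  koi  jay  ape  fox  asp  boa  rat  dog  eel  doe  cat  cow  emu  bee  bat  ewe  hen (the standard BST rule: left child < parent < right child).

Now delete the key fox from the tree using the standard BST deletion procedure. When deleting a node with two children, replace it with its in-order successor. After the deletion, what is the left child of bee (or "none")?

bat

Insert yak: tree is empty, so yak becomes the root.
Insert elk: elk < yak → go left. Place as left child of yak.
Insert pig: pig < yak → go left; pig > elk → go right. Place as right child of elk.
Insert koi: koi < yak → go left; koi > elk → go right; koi < pig → go left. Place as left child of pig.
Insert jay: jay < yak → go left; jay > elk → go right; jay < pig → go left; jay < koi → go left. Place as left child of koi.
Insert ape: ape < yak → go left; ape < elk → go left. Place as left child of elk.
Insert fox: fox < yak → go left; fox > elk → go right; fox < pig → go left; fox < koi → go left; fox < jay → go left. Place as left child of jay.
Insert asp: asp < yak → go left; asp < elk → go left; asp > ape → go right. Place as right child of ape.
Insert boa: boa < yak → go left; boa < elk → go left; boa > ape → go right; boa > asp → go right. Place as right child of asp.
Insert rat: rat < yak → go left; rat > elk → go right; rat > pig → go right. Place as right child of pig.
Insert dog: dog < yak → go left; dog < elk → go left; dog > ape → go right; dog > asp → go right; dog > boa → go right. Place as right child of boa.
Insert eel: eel < yak → go left; eel < elk → go left; eel > ape → go right; eel > asp → go right; eel > boa → go right; eel > dog → go right. Place as right child of dog.
Insert doe: doe < yak → go left; doe < elk → go left; doe > ape → go right; doe > asp → go right; doe > boa → go right; doe < dog → go left. Place as left child of dog.
Insert cat: cat < yak → go left; cat < elk → go left; cat > ape → go right; cat > asp → go right; cat > boa → go right; cat < dog → go left; cat < doe → go left. Place as left child of doe.
Insert cow: cow < yak → go left; cow < elk → go left; cow > ape → go right; cow > asp → go right; cow > boa → go right; cow < dog → go left; cow < doe → go left; cow > cat → go right. Place as right child of cat.
Insert emu: emu < yak → go left; emu > elk → go right; emu < pig → go left; emu < koi → go left; emu < jay → go left; emu < fox → go left. Place as left child of fox.
Insert bee: bee < yak → go left; bee < elk → go left; bee > ape → go right; bee > asp → go right; bee < boa → go left. Place as left child of boa.
Insert bat: bat < yak → go left; bat < elk → go left; bat > ape → go right; bat > asp → go right; bat < boa → go left; bat < bee → go left. Place as left child of bee.
Insert ewe: ewe < yak → go left; ewe > elk → go right; ewe < pig → go left; ewe < koi → go left; ewe < jay → go left; ewe < fox → go left; ewe > emu → go right. Place as right child of emu.
Insert hen: hen < yak → go left; hen > elk → go right; hen < pig → go left; hen < koi → go left; hen < jay → go left; hen > fox → go right. Place as right child of fox.

Delete fox (two children — replace with in-order successor).
After deletion, bee's left child: bat.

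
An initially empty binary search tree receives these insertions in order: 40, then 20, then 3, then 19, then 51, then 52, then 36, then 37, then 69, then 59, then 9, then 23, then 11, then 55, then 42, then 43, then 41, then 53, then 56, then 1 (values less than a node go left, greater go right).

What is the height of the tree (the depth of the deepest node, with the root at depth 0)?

6

Resulting structure (node: left, right):
  40: L=20, R=51
  20: L=3, R=36
  3: L=1, R=19
  19: L=9, R=–
  51: L=42, R=52
  52: L=–, R=69
  36: L=23, R=37
  37: L=–, R=–
  69: L=59, R=–
  59: L=55, R=–
  9: L=–, R=11
  23: L=–, R=–
  11: L=–, R=–
  55: L=53, R=56
  42: L=41, R=43
  43: L=–, R=–
  41: L=–, R=–
  53: L=–, R=–
  56: L=–, R=–
  1: L=–, R=–

The deepest node is 53 at depth 6.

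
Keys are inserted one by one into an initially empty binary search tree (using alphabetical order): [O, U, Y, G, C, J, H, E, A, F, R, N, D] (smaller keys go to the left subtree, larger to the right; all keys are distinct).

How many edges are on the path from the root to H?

3

O: root
U: right child of O (depth 1)
Y: right child of U (depth 2)
G: left child of O (depth 1)
C: left child of G (depth 2)
J: right child of G (depth 2)
H: left child of J (depth 3)
E: right child of C (depth 3)
A: left child of C (depth 3)
F: right child of E (depth 4)
R: left child of U (depth 2)
N: right child of J (depth 3)
D: left child of E (depth 4)

Path to H: O → G → J → H, which is 3 edges.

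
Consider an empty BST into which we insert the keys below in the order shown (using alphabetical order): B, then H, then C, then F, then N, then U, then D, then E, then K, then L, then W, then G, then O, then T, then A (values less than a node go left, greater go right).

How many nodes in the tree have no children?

Insert B: tree is empty, so B becomes the root.
Insert H: H > B → go right. Place as right child of B.
Insert C: C > B → go right; C < H → go left. Place as left child of H.
Insert F: F > B → go right; F < H → go left; F > C → go right. Place as right child of C.
Insert N: N > B → go right; N > H → go right. Place as right child of H.
Insert U: U > B → go right; U > H → go right; U > N → go right. Place as right child of N.
Insert D: D > B → go right; D < H → go left; D > C → go right; D < F → go left. Place as left child of F.
Insert E: E > B → go right; E < H → go left; E > C → go right; E < F → go left; E > D → go right. Place as right child of D.
Insert K: K > B → go right; K > H → go right; K < N → go left. Place as left child of N.
Insert L: L > B → go right; L > H → go right; L < N → go left; L > K → go right. Place as right child of K.
Insert W: W > B → go right; W > H → go right; W > N → go right; W > U → go right. Place as right child of U.
Insert G: G > B → go right; G < H → go left; G > C → go right; G > F → go right. Place as right child of F.
Insert O: O > B → go right; O > H → go right; O > N → go right; O < U → go left. Place as left child of U.
Insert T: T > B → go right; T > H → go right; T > N → go right; T < U → go left; T > O → go right. Place as right child of O.
Insert A: A < B → go left. Place as left child of B.

Leaves: A, E, G, L, T, W — 6 in total.

6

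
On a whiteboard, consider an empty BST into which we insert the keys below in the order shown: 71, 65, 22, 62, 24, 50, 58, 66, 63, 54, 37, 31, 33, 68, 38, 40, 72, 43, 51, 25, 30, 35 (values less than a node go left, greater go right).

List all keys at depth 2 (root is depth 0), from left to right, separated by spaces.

22 66

71: root
65: left child of 71 (depth 1)
22: left child of 65 (depth 2)
62: right child of 22 (depth 3)
24: left child of 62 (depth 4)
50: right child of 24 (depth 5)
58: right child of 50 (depth 6)
66: right child of 65 (depth 2)
63: right child of 62 (depth 4)
54: left child of 58 (depth 7)
37: left child of 50 (depth 6)
31: left child of 37 (depth 7)
33: right child of 31 (depth 8)
68: right child of 66 (depth 3)
38: right child of 37 (depth 7)
40: right child of 38 (depth 8)
72: right child of 71 (depth 1)
43: right child of 40 (depth 9)
51: left child of 54 (depth 8)
25: left child of 31 (depth 8)
30: right child of 25 (depth 9)
35: right child of 33 (depth 9)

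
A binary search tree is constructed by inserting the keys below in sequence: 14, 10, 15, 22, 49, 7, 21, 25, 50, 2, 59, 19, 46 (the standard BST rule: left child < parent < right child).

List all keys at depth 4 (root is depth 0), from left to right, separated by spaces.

19 25 50

Insert 14: tree is empty, so 14 becomes the root.
Insert 10: 10 < 14 → go left. Place as left child of 14.
Insert 15: 15 > 14 → go right. Place as right child of 14.
Insert 22: 22 > 14 → go right; 22 > 15 → go right. Place as right child of 15.
Insert 49: 49 > 14 → go right; 49 > 15 → go right; 49 > 22 → go right. Place as right child of 22.
Insert 7: 7 < 14 → go left; 7 < 10 → go left. Place as left child of 10.
Insert 21: 21 > 14 → go right; 21 > 15 → go right; 21 < 22 → go left. Place as left child of 22.
Insert 25: 25 > 14 → go right; 25 > 15 → go right; 25 > 22 → go right; 25 < 49 → go left. Place as left child of 49.
Insert 50: 50 > 14 → go right; 50 > 15 → go right; 50 > 22 → go right; 50 > 49 → go right. Place as right child of 49.
Insert 2: 2 < 14 → go left; 2 < 10 → go left; 2 < 7 → go left. Place as left child of 7.
Insert 59: 59 > 14 → go right; 59 > 15 → go right; 59 > 22 → go right; 59 > 49 → go right; 59 > 50 → go right. Place as right child of 50.
Insert 19: 19 > 14 → go right; 19 > 15 → go right; 19 < 22 → go left; 19 < 21 → go left. Place as left child of 21.
Insert 46: 46 > 14 → go right; 46 > 15 → go right; 46 > 22 → go right; 46 < 49 → go left; 46 > 25 → go right. Place as right child of 25.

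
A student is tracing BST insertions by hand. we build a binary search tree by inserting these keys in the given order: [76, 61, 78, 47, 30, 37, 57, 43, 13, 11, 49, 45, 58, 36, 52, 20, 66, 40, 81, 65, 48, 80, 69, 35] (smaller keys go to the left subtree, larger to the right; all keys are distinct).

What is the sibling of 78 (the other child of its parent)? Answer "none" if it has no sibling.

Resulting structure (node: left, right):
  76: L=61, R=78
  61: L=47, R=66
  78: L=–, R=81
  47: L=30, R=57
  30: L=13, R=37
  37: L=36, R=43
  57: L=49, R=58
  43: L=40, R=45
  13: L=11, R=20
  11: L=–, R=–
  49: L=48, R=52
  45: L=–, R=–
  58: L=–, R=–
  36: L=35, R=–
  52: L=–, R=–
  20: L=–, R=–
  66: L=65, R=69
  40: L=–, R=–
  81: L=80, R=–
  65: L=–, R=–
  48: L=–, R=–
  80: L=–, R=–
  69: L=–, R=–
  35: L=–, R=–

78's parent is 76; the other child of 76 is 61.

61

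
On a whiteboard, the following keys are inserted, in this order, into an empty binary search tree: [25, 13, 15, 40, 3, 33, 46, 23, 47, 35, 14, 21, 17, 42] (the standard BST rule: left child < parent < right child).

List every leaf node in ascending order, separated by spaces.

Insert 25: tree is empty, so 25 becomes the root.
Insert 13: 13 < 25 → go left. Place as left child of 25.
Insert 15: 15 < 25 → go left; 15 > 13 → go right. Place as right child of 13.
Insert 40: 40 > 25 → go right. Place as right child of 25.
Insert 3: 3 < 25 → go left; 3 < 13 → go left. Place as left child of 13.
Insert 33: 33 > 25 → go right; 33 < 40 → go left. Place as left child of 40.
Insert 46: 46 > 25 → go right; 46 > 40 → go right. Place as right child of 40.
Insert 23: 23 < 25 → go left; 23 > 13 → go right; 23 > 15 → go right. Place as right child of 15.
Insert 47: 47 > 25 → go right; 47 > 40 → go right; 47 > 46 → go right. Place as right child of 46.
Insert 35: 35 > 25 → go right; 35 < 40 → go left; 35 > 33 → go right. Place as right child of 33.
Insert 14: 14 < 25 → go left; 14 > 13 → go right; 14 < 15 → go left. Place as left child of 15.
Insert 21: 21 < 25 → go left; 21 > 13 → go right; 21 > 15 → go right; 21 < 23 → go left. Place as left child of 23.
Insert 17: 17 < 25 → go left; 17 > 13 → go right; 17 > 15 → go right; 17 < 23 → go left; 17 < 21 → go left. Place as left child of 21.
Insert 42: 42 > 25 → go right; 42 > 40 → go right; 42 < 46 → go left. Place as left child of 46.

3 14 17 35 42 47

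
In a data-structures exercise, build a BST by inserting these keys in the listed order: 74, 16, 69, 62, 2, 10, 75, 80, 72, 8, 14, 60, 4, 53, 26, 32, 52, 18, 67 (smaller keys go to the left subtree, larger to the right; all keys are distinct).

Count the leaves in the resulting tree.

74: root
16: left child of 74 (depth 1)
69: right child of 16 (depth 2)
62: left child of 69 (depth 3)
2: left child of 16 (depth 2)
10: right child of 2 (depth 3)
75: right child of 74 (depth 1)
80: right child of 75 (depth 2)
72: right child of 69 (depth 3)
8: left child of 10 (depth 4)
14: right child of 10 (depth 4)
60: left child of 62 (depth 4)
4: left child of 8 (depth 5)
53: left child of 60 (depth 5)
26: left child of 53 (depth 6)
32: right child of 26 (depth 7)
52: right child of 32 (depth 8)
18: left child of 26 (depth 7)
67: right child of 62 (depth 4)

Leaves: 4, 14, 18, 52, 67, 72, 80 — 7 in total.

7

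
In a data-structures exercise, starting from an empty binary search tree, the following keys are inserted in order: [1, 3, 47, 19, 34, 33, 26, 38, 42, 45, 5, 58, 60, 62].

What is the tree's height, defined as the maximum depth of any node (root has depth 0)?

7

1: root
3: right child of 1 (depth 1)
47: right child of 3 (depth 2)
19: left child of 47 (depth 3)
34: right child of 19 (depth 4)
33: left child of 34 (depth 5)
26: left child of 33 (depth 6)
38: right child of 34 (depth 5)
42: right child of 38 (depth 6)
45: right child of 42 (depth 7)
5: left child of 19 (depth 4)
58: right child of 47 (depth 3)
60: right child of 58 (depth 4)
62: right child of 60 (depth 5)

The deepest node is 45 at depth 7.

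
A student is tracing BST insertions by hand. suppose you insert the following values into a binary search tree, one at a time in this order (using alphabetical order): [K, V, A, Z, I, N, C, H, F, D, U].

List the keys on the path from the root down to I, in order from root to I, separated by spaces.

K A I

K: root
V: right child of K (depth 1)
A: left child of K (depth 1)
Z: right child of V (depth 2)
I: right child of A (depth 2)
N: left child of V (depth 2)
C: left child of I (depth 3)
H: right child of C (depth 4)
F: left child of H (depth 5)
D: left child of F (depth 6)
U: right child of N (depth 3)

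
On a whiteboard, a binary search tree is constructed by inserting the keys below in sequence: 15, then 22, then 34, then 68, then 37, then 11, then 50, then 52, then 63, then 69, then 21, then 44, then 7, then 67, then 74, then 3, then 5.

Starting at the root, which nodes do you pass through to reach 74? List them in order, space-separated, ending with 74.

Insert 15: tree is empty, so 15 becomes the root.
Insert 22: 22 > 15 → go right. Place as right child of 15.
Insert 34: 34 > 15 → go right; 34 > 22 → go right. Place as right child of 22.
Insert 68: 68 > 15 → go right; 68 > 22 → go right; 68 > 34 → go right. Place as right child of 34.
Insert 37: 37 > 15 → go right; 37 > 22 → go right; 37 > 34 → go right; 37 < 68 → go left. Place as left child of 68.
Insert 11: 11 < 15 → go left. Place as left child of 15.
Insert 50: 50 > 15 → go right; 50 > 22 → go right; 50 > 34 → go right; 50 < 68 → go left; 50 > 37 → go right. Place as right child of 37.
Insert 52: 52 > 15 → go right; 52 > 22 → go right; 52 > 34 → go right; 52 < 68 → go left; 52 > 37 → go right; 52 > 50 → go right. Place as right child of 50.
Insert 63: 63 > 15 → go right; 63 > 22 → go right; 63 > 34 → go right; 63 < 68 → go left; 63 > 37 → go right; 63 > 50 → go right; 63 > 52 → go right. Place as right child of 52.
Insert 69: 69 > 15 → go right; 69 > 22 → go right; 69 > 34 → go right; 69 > 68 → go right. Place as right child of 68.
Insert 21: 21 > 15 → go right; 21 < 22 → go left. Place as left child of 22.
Insert 44: 44 > 15 → go right; 44 > 22 → go right; 44 > 34 → go right; 44 < 68 → go left; 44 > 37 → go right; 44 < 50 → go left. Place as left child of 50.
Insert 7: 7 < 15 → go left; 7 < 11 → go left. Place as left child of 11.
Insert 67: 67 > 15 → go right; 67 > 22 → go right; 67 > 34 → go right; 67 < 68 → go left; 67 > 37 → go right; 67 > 50 → go right; 67 > 52 → go right; 67 > 63 → go right. Place as right child of 63.
Insert 74: 74 > 15 → go right; 74 > 22 → go right; 74 > 34 → go right; 74 > 68 → go right; 74 > 69 → go right. Place as right child of 69.
Insert 3: 3 < 15 → go left; 3 < 11 → go left; 3 < 7 → go left. Place as left child of 7.
Insert 5: 5 < 15 → go left; 5 < 11 → go left; 5 < 7 → go left; 5 > 3 → go right. Place as right child of 3.

15 22 34 68 69 74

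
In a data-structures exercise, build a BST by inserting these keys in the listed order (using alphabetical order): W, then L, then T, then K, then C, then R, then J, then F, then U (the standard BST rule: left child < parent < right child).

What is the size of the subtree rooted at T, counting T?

Resulting structure (node: left, right):
  W: L=L, R=–
  L: L=K, R=T
  T: L=R, R=U
  K: L=C, R=–
  C: L=–, R=J
  R: L=–, R=–
  J: L=F, R=–
  F: L=–, R=–
  U: L=–, R=–

Subtree rooted at T contains: T, R, U — 3 nodes.

3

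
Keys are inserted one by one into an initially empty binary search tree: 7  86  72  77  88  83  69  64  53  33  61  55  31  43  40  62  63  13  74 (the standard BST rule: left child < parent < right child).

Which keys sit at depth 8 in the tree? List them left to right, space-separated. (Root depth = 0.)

13 40 63

Resulting structure (node: left, right):
  7: L=–, R=86
  86: L=72, R=88
  72: L=69, R=77
  77: L=74, R=83
  88: L=–, R=–
  83: L=–, R=–
  69: L=64, R=–
  64: L=53, R=–
  53: L=33, R=61
  33: L=31, R=43
  61: L=55, R=62
  55: L=–, R=–
  31: L=13, R=–
  43: L=40, R=–
  40: L=–, R=–
  62: L=–, R=63
  63: L=–, R=–
  13: L=–, R=–
  74: L=–, R=–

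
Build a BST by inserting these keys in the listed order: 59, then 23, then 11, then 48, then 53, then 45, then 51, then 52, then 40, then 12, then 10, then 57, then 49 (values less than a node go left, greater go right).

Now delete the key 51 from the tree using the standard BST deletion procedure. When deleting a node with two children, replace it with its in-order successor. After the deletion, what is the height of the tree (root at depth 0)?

Insert 59: tree is empty, so 59 becomes the root.
Insert 23: 23 < 59 → go left. Place as left child of 59.
Insert 11: 11 < 59 → go left; 11 < 23 → go left. Place as left child of 23.
Insert 48: 48 < 59 → go left; 48 > 23 → go right. Place as right child of 23.
Insert 53: 53 < 59 → go left; 53 > 23 → go right; 53 > 48 → go right. Place as right child of 48.
Insert 45: 45 < 59 → go left; 45 > 23 → go right; 45 < 48 → go left. Place as left child of 48.
Insert 51: 51 < 59 → go left; 51 > 23 → go right; 51 > 48 → go right; 51 < 53 → go left. Place as left child of 53.
Insert 52: 52 < 59 → go left; 52 > 23 → go right; 52 > 48 → go right; 52 < 53 → go left; 52 > 51 → go right. Place as right child of 51.
Insert 40: 40 < 59 → go left; 40 > 23 → go right; 40 < 48 → go left; 40 < 45 → go left. Place as left child of 45.
Insert 12: 12 < 59 → go left; 12 < 23 → go left; 12 > 11 → go right. Place as right child of 11.
Insert 10: 10 < 59 → go left; 10 < 23 → go left; 10 < 11 → go left. Place as left child of 11.
Insert 57: 57 < 59 → go left; 57 > 23 → go right; 57 > 48 → go right; 57 > 53 → go right. Place as right child of 53.
Insert 49: 49 < 59 → go left; 49 > 23 → go right; 49 > 48 → go right; 49 < 53 → go left; 49 < 51 → go left. Place as left child of 51.

Delete 51 (two children — replace with in-order successor).
After deletion, deepest node is 49 at depth 5.

5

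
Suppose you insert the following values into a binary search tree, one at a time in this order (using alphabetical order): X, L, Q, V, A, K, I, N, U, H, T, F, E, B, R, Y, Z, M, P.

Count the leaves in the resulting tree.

X: root
L: left child of X (depth 1)
Q: right child of L (depth 2)
V: right child of Q (depth 3)
A: left child of L (depth 2)
K: right child of A (depth 3)
I: left child of K (depth 4)
N: left child of Q (depth 3)
U: left child of V (depth 4)
H: left child of I (depth 5)
T: left child of U (depth 5)
F: left child of H (depth 6)
E: left child of F (depth 7)
B: left child of E (depth 8)
R: left child of T (depth 6)
Y: right child of X (depth 1)
Z: right child of Y (depth 2)
M: left child of N (depth 4)
P: right child of N (depth 4)

Leaves: B, M, P, R, Z — 5 in total.

5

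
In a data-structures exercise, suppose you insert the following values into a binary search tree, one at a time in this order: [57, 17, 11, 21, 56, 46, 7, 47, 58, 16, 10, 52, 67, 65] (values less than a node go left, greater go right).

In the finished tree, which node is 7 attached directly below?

57: root
17: left child of 57 (depth 1)
11: left child of 17 (depth 2)
21: right child of 17 (depth 2)
56: right child of 21 (depth 3)
46: left child of 56 (depth 4)
7: left child of 11 (depth 3)
47: right child of 46 (depth 5)
58: right child of 57 (depth 1)
16: right child of 11 (depth 3)
10: right child of 7 (depth 4)
52: right child of 47 (depth 6)
67: right child of 58 (depth 2)
65: left child of 67 (depth 3)

11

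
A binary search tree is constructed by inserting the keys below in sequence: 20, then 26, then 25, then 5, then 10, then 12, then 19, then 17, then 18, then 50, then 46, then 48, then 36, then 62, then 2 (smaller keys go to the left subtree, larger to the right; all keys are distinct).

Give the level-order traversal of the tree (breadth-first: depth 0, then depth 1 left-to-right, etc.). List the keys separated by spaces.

Resulting structure (node: left, right):
  20: L=5, R=26
  26: L=25, R=50
  25: L=–, R=–
  5: L=2, R=10
  10: L=–, R=12
  12: L=–, R=19
  19: L=17, R=–
  17: L=–, R=18
  18: L=–, R=–
  50: L=46, R=62
  46: L=36, R=48
  48: L=–, R=–
  36: L=–, R=–
  62: L=–, R=–
  2: L=–, R=–

20 5 26 2 10 25 50 12 46 62 19 36 48 17 18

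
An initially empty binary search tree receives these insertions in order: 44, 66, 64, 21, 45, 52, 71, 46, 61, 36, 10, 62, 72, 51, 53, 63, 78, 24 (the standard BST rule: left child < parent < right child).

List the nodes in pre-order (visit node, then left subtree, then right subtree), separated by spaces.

Insert 44: tree is empty, so 44 becomes the root.
Insert 66: 66 > 44 → go right. Place as right child of 44.
Insert 64: 64 > 44 → go right; 64 < 66 → go left. Place as left child of 66.
Insert 21: 21 < 44 → go left. Place as left child of 44.
Insert 45: 45 > 44 → go right; 45 < 66 → go left; 45 < 64 → go left. Place as left child of 64.
Insert 52: 52 > 44 → go right; 52 < 66 → go left; 52 < 64 → go left; 52 > 45 → go right. Place as right child of 45.
Insert 71: 71 > 44 → go right; 71 > 66 → go right. Place as right child of 66.
Insert 46: 46 > 44 → go right; 46 < 66 → go left; 46 < 64 → go left; 46 > 45 → go right; 46 < 52 → go left. Place as left child of 52.
Insert 61: 61 > 44 → go right; 61 < 66 → go left; 61 < 64 → go left; 61 > 45 → go right; 61 > 52 → go right. Place as right child of 52.
Insert 36: 36 < 44 → go left; 36 > 21 → go right. Place as right child of 21.
Insert 10: 10 < 44 → go left; 10 < 21 → go left. Place as left child of 21.
Insert 62: 62 > 44 → go right; 62 < 66 → go left; 62 < 64 → go left; 62 > 45 → go right; 62 > 52 → go right; 62 > 61 → go right. Place as right child of 61.
Insert 72: 72 > 44 → go right; 72 > 66 → go right; 72 > 71 → go right. Place as right child of 71.
Insert 51: 51 > 44 → go right; 51 < 66 → go left; 51 < 64 → go left; 51 > 45 → go right; 51 < 52 → go left; 51 > 46 → go right. Place as right child of 46.
Insert 53: 53 > 44 → go right; 53 < 66 → go left; 53 < 64 → go left; 53 > 45 → go right; 53 > 52 → go right; 53 < 61 → go left. Place as left child of 61.
Insert 63: 63 > 44 → go right; 63 < 66 → go left; 63 < 64 → go left; 63 > 45 → go right; 63 > 52 → go right; 63 > 61 → go right; 63 > 62 → go right. Place as right child of 62.
Insert 78: 78 > 44 → go right; 78 > 66 → go right; 78 > 71 → go right; 78 > 72 → go right. Place as right child of 72.
Insert 24: 24 < 44 → go left; 24 > 21 → go right; 24 < 36 → go left. Place as left child of 36.

44 21 10 36 24 66 64 45 52 46 51 61 53 62 63 71 72 78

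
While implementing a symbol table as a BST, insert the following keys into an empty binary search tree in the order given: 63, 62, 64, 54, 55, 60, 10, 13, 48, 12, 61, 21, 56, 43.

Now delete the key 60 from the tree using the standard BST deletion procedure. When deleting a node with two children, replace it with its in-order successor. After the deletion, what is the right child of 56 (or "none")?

none

63: root
62: left child of 63 (depth 1)
64: right child of 63 (depth 1)
54: left child of 62 (depth 2)
55: right child of 54 (depth 3)
60: right child of 55 (depth 4)
10: left child of 54 (depth 3)
13: right child of 10 (depth 4)
48: right child of 13 (depth 5)
12: left child of 13 (depth 5)
61: right child of 60 (depth 5)
21: left child of 48 (depth 6)
56: left child of 60 (depth 5)
43: right child of 21 (depth 7)

Delete 60 (two children — replace with in-order successor).
After deletion, 56's right child: none.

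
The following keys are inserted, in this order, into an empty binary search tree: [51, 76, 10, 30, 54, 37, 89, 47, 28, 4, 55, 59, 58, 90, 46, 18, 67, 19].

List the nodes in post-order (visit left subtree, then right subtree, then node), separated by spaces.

51: root
76: right child of 51 (depth 1)
10: left child of 51 (depth 1)
30: right child of 10 (depth 2)
54: left child of 76 (depth 2)
37: right child of 30 (depth 3)
89: right child of 76 (depth 2)
47: right child of 37 (depth 4)
28: left child of 30 (depth 3)
4: left child of 10 (depth 2)
55: right child of 54 (depth 3)
59: right child of 55 (depth 4)
58: left child of 59 (depth 5)
90: right child of 89 (depth 3)
46: left child of 47 (depth 5)
18: left child of 28 (depth 4)
67: right child of 59 (depth 5)
19: right child of 18 (depth 5)

4 19 18 28 46 47 37 30 10 58 67 59 55 54 90 89 76 51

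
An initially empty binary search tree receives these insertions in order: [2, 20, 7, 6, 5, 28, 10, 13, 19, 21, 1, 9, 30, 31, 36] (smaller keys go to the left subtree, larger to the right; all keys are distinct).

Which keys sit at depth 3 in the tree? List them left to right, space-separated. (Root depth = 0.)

6 10 21 30

Insert 2: tree is empty, so 2 becomes the root.
Insert 20: 20 > 2 → go right. Place as right child of 2.
Insert 7: 7 > 2 → go right; 7 < 20 → go left. Place as left child of 20.
Insert 6: 6 > 2 → go right; 6 < 20 → go left; 6 < 7 → go left. Place as left child of 7.
Insert 5: 5 > 2 → go right; 5 < 20 → go left; 5 < 7 → go left; 5 < 6 → go left. Place as left child of 6.
Insert 28: 28 > 2 → go right; 28 > 20 → go right. Place as right child of 20.
Insert 10: 10 > 2 → go right; 10 < 20 → go left; 10 > 7 → go right. Place as right child of 7.
Insert 13: 13 > 2 → go right; 13 < 20 → go left; 13 > 7 → go right; 13 > 10 → go right. Place as right child of 10.
Insert 19: 19 > 2 → go right; 19 < 20 → go left; 19 > 7 → go right; 19 > 10 → go right; 19 > 13 → go right. Place as right child of 13.
Insert 21: 21 > 2 → go right; 21 > 20 → go right; 21 < 28 → go left. Place as left child of 28.
Insert 1: 1 < 2 → go left. Place as left child of 2.
Insert 9: 9 > 2 → go right; 9 < 20 → go left; 9 > 7 → go right; 9 < 10 → go left. Place as left child of 10.
Insert 30: 30 > 2 → go right; 30 > 20 → go right; 30 > 28 → go right. Place as right child of 28.
Insert 31: 31 > 2 → go right; 31 > 20 → go right; 31 > 28 → go right; 31 > 30 → go right. Place as right child of 30.
Insert 36: 36 > 2 → go right; 36 > 20 → go right; 36 > 28 → go right; 36 > 30 → go right; 36 > 31 → go right. Place as right child of 31.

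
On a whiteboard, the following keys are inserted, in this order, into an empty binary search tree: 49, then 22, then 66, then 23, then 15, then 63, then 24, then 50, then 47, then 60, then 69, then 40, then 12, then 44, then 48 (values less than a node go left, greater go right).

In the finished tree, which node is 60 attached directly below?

50

49: root
22: left child of 49 (depth 1)
66: right child of 49 (depth 1)
23: right child of 22 (depth 2)
15: left child of 22 (depth 2)
63: left child of 66 (depth 2)
24: right child of 23 (depth 3)
50: left child of 63 (depth 3)
47: right child of 24 (depth 4)
60: right child of 50 (depth 4)
69: right child of 66 (depth 2)
40: left child of 47 (depth 5)
12: left child of 15 (depth 3)
44: right child of 40 (depth 6)
48: right child of 47 (depth 5)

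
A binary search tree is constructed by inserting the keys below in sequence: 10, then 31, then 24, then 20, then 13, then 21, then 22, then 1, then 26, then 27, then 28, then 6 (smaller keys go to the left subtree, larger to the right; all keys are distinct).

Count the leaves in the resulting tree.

4

10: root
31: right child of 10 (depth 1)
24: left child of 31 (depth 2)
20: left child of 24 (depth 3)
13: left child of 20 (depth 4)
21: right child of 20 (depth 4)
22: right child of 21 (depth 5)
1: left child of 10 (depth 1)
26: right child of 24 (depth 3)
27: right child of 26 (depth 4)
28: right child of 27 (depth 5)
6: right child of 1 (depth 2)

Leaves: 6, 13, 22, 28 — 4 in total.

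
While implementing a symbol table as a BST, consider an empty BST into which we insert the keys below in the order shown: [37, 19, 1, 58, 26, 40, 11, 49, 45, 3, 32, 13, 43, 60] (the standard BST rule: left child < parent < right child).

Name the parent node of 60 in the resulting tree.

58

37: root
19: left child of 37 (depth 1)
1: left child of 19 (depth 2)
58: right child of 37 (depth 1)
26: right child of 19 (depth 2)
40: left child of 58 (depth 2)
11: right child of 1 (depth 3)
49: right child of 40 (depth 3)
45: left child of 49 (depth 4)
3: left child of 11 (depth 4)
32: right child of 26 (depth 3)
13: right child of 11 (depth 4)
43: left child of 45 (depth 5)
60: right child of 58 (depth 2)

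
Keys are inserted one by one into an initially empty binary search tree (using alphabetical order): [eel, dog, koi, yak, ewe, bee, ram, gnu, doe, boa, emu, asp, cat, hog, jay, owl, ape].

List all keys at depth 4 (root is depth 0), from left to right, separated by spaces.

eel: root
dog: left child of eel (depth 1)
koi: right child of eel (depth 1)
yak: right child of koi (depth 2)
ewe: left child of koi (depth 2)
bee: left child of dog (depth 2)
ram: left child of yak (depth 3)
gnu: right child of ewe (depth 3)
doe: right child of bee (depth 3)
boa: left child of doe (depth 4)
emu: left child of ewe (depth 3)
asp: left child of bee (depth 3)
cat: right child of boa (depth 5)
hog: right child of gnu (depth 4)
jay: right child of hog (depth 5)
owl: left child of ram (depth 4)
ape: left child of asp (depth 4)

ape boa hog owl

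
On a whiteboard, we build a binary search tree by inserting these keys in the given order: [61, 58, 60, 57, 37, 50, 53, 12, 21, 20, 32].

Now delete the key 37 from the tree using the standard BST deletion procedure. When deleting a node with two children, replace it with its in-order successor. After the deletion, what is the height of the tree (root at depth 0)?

6

Insert 61: tree is empty, so 61 becomes the root.
Insert 58: 58 < 61 → go left. Place as left child of 61.
Insert 60: 60 < 61 → go left; 60 > 58 → go right. Place as right child of 58.
Insert 57: 57 < 61 → go left; 57 < 58 → go left. Place as left child of 58.
Insert 37: 37 < 61 → go left; 37 < 58 → go left; 37 < 57 → go left. Place as left child of 57.
Insert 50: 50 < 61 → go left; 50 < 58 → go left; 50 < 57 → go left; 50 > 37 → go right. Place as right child of 37.
Insert 53: 53 < 61 → go left; 53 < 58 → go left; 53 < 57 → go left; 53 > 37 → go right; 53 > 50 → go right. Place as right child of 50.
Insert 12: 12 < 61 → go left; 12 < 58 → go left; 12 < 57 → go left; 12 < 37 → go left. Place as left child of 37.
Insert 21: 21 < 61 → go left; 21 < 58 → go left; 21 < 57 → go left; 21 < 37 → go left; 21 > 12 → go right. Place as right child of 12.
Insert 20: 20 < 61 → go left; 20 < 58 → go left; 20 < 57 → go left; 20 < 37 → go left; 20 > 12 → go right; 20 < 21 → go left. Place as left child of 21.
Insert 32: 32 < 61 → go left; 32 < 58 → go left; 32 < 57 → go left; 32 < 37 → go left; 32 > 12 → go right; 32 > 21 → go right. Place as right child of 21.

Delete 37 (two children — replace with in-order successor).
After deletion, deepest node is 20 at depth 6.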